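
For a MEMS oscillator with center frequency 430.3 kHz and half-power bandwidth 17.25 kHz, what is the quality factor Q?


Step 1: Q = f0 / bandwidth
Step 2: Q = 430.3 / 17.25
Q = 24.9


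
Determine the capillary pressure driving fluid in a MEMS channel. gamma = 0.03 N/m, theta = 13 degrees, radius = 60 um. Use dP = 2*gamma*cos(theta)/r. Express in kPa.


Step 1: cos(13 deg) = 0.9744
Step 2: Convert r to m: r = 60e-6 m
Step 3: dP = 2 * 0.03 * 0.9744 / 60e-6 = 974.4 Pa
Step 4: Convert Pa to kPa (divide by 1000).
dP = 0.97 kPa


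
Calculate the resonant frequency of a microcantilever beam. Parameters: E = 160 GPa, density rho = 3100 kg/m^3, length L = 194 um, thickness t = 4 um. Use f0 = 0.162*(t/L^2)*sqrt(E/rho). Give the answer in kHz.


Step 1: Convert units to SI.
t_SI = 4e-6 m, L_SI = 194e-6 m
Step 2: Calculate sqrt(E/rho).
sqrt(160e9 / 3100) = 7184.21 m/s
Step 3: Compute f0.
f0 = 0.162 * 4e-6 / (194e-6)^2 * 7184.21 = 123694.5 Hz = 123.69 kHz


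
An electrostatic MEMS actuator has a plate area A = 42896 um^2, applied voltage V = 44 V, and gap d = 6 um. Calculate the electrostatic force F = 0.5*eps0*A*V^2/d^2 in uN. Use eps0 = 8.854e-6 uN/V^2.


Step 1: Identify parameters.
eps0 = 8.854e-6 uN/V^2, A = 42896 um^2, V = 44 V, d = 6 um
Step 2: Compute V^2 = 44^2 = 1936
Step 3: Compute d^2 = 6^2 = 36
Step 4: F = 0.5 * 8.854e-6 * 42896 * 1936 / 36
F = 10.212 uN


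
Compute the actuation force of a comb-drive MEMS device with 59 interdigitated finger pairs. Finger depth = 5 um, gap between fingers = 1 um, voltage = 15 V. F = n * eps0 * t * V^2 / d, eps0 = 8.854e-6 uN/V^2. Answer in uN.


Step 1: Parameters: n=59, eps0=8.854e-6 uN/V^2, t=5 um, V=15 V, d=1 um
Step 2: V^2 = 225
Step 3: F = 59 * 8.854e-6 * 5 * 225 / 1
F = 0.588 uN


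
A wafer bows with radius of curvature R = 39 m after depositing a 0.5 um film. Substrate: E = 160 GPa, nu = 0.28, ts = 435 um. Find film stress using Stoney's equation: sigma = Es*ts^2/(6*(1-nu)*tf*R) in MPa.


Step 1: Compute numerator: Es * ts^2 = 160 * 435^2 = 30276000 (GPa*um^2)
Step 2: Compute denominator (R in um): 6*(1-nu)*tf*R = 6*0.72*0.5*39e6 = 84240000.0 (um^2)
Step 3: sigma (GPa) = 30276000 / 84240000.0 = 3.59402e-01 GPa
Step 4: Convert to MPa (x1000): sigma = 359.4 MPa


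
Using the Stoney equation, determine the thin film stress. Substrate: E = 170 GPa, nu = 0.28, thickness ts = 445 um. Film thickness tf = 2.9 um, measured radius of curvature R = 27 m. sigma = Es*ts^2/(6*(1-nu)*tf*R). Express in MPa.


Step 1: Compute numerator: Es * ts^2 = 170 * 445^2 = 33664250 (GPa*um^2)
Step 2: Compute denominator (R in um): 6*(1-nu)*tf*R = 6*0.72*2.9*27e6 = 338256000.0 (um^2)
Step 3: sigma (GPa) = 33664250 / 338256000.0 = 9.9523e-02 GPa
Step 4: Convert to MPa (x1000): sigma = 99.5 MPa


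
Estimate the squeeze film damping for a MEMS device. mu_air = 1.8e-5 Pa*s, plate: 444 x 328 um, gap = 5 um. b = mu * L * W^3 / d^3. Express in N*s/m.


Step 1: Convert to SI.
L = 444e-6 m, W = 328e-6 m, d = 5e-6 m
Step 2: W^3 = (328e-6)^3 = 3.53e-11 m^3
Step 3: d^3 = (5e-6)^3 = 1.25e-16 m^3
Step 4: b = 1.8e-5 * 444e-6 * 3.53e-11 / 1.25e-16
b = 2.26e-03 N*s/m


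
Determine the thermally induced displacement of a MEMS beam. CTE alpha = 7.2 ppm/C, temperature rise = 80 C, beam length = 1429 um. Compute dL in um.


Step 1: Convert CTE: alpha = 7.2 ppm/C = 7.2e-6 /C
Step 2: dL = 7.2e-6 * 80 * 1429
dL = 0.8231 um


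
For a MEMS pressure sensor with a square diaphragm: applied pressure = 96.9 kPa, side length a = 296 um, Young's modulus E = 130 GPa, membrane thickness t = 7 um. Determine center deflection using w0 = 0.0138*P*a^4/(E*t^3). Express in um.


Step 1: Convert pressure to compatible units (E is in GPa, so P in GPa).
P = 96.9 kPa = 96.9e-6 GPa
Step 2: Compute numerator: 0.0138 * P * a^4.
a^4 = 296^4 = 7676563456
numerator = 0.0138 * 96.9e-6 * 7676563456 = 1.02653e+04
Step 3: Compute denominator: E * t^3 = 130 * 7^3 = 44590
Step 4: w0 = numerator / denominator = 1.02653e+04 / 44590 = 0.2302 um


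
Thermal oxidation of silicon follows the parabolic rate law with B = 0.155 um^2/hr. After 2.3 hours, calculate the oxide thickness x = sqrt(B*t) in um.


Step 1: Compute B*t = 0.155 * 2.3 = 0.3565
Step 2: x = sqrt(0.3565)
x = 0.597 um


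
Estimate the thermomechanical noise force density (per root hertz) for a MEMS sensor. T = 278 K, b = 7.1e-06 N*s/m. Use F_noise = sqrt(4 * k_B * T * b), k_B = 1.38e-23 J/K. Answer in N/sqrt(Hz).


Step 1: Compute 4 * k_B * T * b
= 4 * 1.38e-23 * 278 * 7.1e-06
= 1.0895e-25 N^2/Hz
Step 2: F_noise = sqrt(1.0895e-25)
F_noise = 3.30e-13 N/sqrt(Hz)


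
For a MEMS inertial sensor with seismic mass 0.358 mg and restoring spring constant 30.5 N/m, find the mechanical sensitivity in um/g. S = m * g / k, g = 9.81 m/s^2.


Step 1: Convert mass: m = 0.358 mg = 3.58e-07 kg
Step 2: S = m * g / k = 3.58e-07 * 9.81 / 30.5
Step 3: S = 1.15e-07 m/g
Step 4: Convert to um/g: S = 0.115 um/g


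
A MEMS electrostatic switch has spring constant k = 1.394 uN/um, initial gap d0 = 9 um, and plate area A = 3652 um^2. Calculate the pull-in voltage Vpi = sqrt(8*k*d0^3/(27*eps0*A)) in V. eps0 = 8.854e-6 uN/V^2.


Step 1: Compute numerator: 8 * k * d0^3 = 8 * 1.394 * 9^3 = 8129.808
Step 2: Compute denominator: 27 * eps0 * A = 27 * 8.854e-6 * 3652 = 0.87304
Step 3: Vpi = sqrt(8129.808 / 0.87304)
Vpi = 96.5 V


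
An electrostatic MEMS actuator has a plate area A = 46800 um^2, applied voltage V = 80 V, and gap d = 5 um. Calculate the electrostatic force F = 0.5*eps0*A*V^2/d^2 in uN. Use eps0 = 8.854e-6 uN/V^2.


Step 1: Identify parameters.
eps0 = 8.854e-6 uN/V^2, A = 46800 um^2, V = 80 V, d = 5 um
Step 2: Compute V^2 = 80^2 = 6400
Step 3: Compute d^2 = 5^2 = 25
Step 4: F = 0.5 * 8.854e-6 * 46800 * 6400 / 25
F = 53.039 uN


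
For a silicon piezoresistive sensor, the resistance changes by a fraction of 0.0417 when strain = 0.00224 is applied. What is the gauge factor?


Step 1: Identify values.
dR/R = 0.0417, strain = 0.00224
Step 2: GF = (dR/R) / strain = 0.0417 / 0.00224
GF = 18.6


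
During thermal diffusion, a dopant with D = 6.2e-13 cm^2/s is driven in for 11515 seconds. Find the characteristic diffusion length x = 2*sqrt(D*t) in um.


Step 1: Compute D*t = 6.2e-13 * 11515 = 7.1393e-09 cm^2
Step 2: sqrt(D*t) = 8.4494e-05 cm
Step 3: x = 2 * 8.4494e-05 cm = 1.68988e-04 cm
Step 4: Convert to um (1 cm = 1e4 um): x = 1.69 um


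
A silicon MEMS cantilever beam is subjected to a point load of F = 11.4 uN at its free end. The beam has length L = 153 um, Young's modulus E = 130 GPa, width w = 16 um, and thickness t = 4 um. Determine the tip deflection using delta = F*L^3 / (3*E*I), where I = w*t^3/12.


Step 1: Calculate the second moment of area.
I = w * t^3 / 12 = 16 * 4^3 / 12 = 85.3333 um^4
Step 2: Convert E to consistent units (1 GPa = 1000 uN/um^2).
E = 130 GPa = 130000 uN/um^2
Step 3: Calculate tip deflection.
delta = F * L^3 / (3 * E * I)
delta = 11.4 * 153^3 / (3 * 130000 * 85.3333)
delta = 1.2269 um


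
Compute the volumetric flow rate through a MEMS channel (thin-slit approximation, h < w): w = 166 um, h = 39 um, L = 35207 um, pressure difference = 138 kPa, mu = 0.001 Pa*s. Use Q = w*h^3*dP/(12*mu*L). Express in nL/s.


Step 1: Convert all dimensions to SI (meters).
w = 166e-6 m, h = 39e-6 m, L = 35207e-6 m, dP = 138e3 Pa
Step 2: Q = w * h^3 * dP / (12 * mu * L)
Q = 166e-6 * (39e-6)^3 * 138e3 / (12 * 0.001 * 35207e-6) = 3.216405e-09 m^3/s
Step 3: Convert Q from m^3/s to nL/s (1 m^3 = 1e12 nL, so multiply by 1e12).
Q = 3216.405 nL/s


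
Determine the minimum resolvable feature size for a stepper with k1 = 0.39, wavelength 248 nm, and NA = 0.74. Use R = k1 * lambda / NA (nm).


Step 1: Identify values: k1 = 0.39, lambda = 248 nm, NA = 0.74
Step 2: R = k1 * lambda / NA
R = 0.39 * 248 / 0.74
R = 130.7 nm


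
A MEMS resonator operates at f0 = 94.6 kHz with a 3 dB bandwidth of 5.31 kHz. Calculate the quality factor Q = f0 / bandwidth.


Step 1: Q = f0 / bandwidth
Step 2: Q = 94.6 / 5.31
Q = 17.8


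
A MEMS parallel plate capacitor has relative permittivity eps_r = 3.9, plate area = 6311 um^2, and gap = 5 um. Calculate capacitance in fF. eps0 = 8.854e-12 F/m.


Step 1: Convert area to m^2: A = 6311e-12 m^2
Step 2: Convert gap to m: d = 5e-6 m
Step 3: C = eps0 * eps_r * A / d
C = 8.854e-12 * 3.9 * 6311e-12 / 5e-6
Step 4: Convert to fF (multiply by 1e15).
C = 43.58 fF


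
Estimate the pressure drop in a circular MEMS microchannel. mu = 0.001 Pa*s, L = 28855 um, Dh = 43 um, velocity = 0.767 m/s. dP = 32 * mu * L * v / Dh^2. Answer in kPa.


Step 1: Convert to SI: L = 28855e-6 m, Dh = 43e-6 m
Step 2: dP = 32 * 0.001 * 28855e-6 * 0.767 / (43e-6)^2
Step 3: dP = 383027.11 Pa
Step 4: Convert to kPa: dP = 383.03 kPa


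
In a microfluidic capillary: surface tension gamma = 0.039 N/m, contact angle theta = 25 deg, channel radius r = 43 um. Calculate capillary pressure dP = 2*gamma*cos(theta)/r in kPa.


Step 1: cos(25 deg) = 0.9063
Step 2: Convert r to m: r = 43e-6 m
Step 3: dP = 2 * 0.039 * 0.9063 / 43e-6 = 1644.0 Pa
Step 4: Convert Pa to kPa (divide by 1000).
dP = 1.64 kPa


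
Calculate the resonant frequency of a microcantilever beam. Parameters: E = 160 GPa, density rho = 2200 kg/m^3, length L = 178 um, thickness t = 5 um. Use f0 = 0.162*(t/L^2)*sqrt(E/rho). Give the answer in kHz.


Step 1: Convert units to SI.
t_SI = 5e-6 m, L_SI = 178e-6 m
Step 2: Calculate sqrt(E/rho).
sqrt(160e9 / 2200) = 8528.03 m/s
Step 3: Compute f0.
f0 = 0.162 * 5e-6 / (178e-6)^2 * 8528.03 = 218018.7 Hz = 218.02 kHz


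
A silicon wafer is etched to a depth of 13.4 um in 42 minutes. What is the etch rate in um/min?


Step 1: Etch rate = depth / time
Step 2: rate = 13.4 / 42
rate = 0.319 um/min


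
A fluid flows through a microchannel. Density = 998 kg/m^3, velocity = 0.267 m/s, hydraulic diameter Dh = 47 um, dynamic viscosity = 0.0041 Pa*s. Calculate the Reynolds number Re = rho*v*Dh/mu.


Step 1: Convert Dh to meters: Dh = 47e-6 m
Step 2: Re = rho * v * Dh / mu
Re = 998 * 0.267 * 47e-6 / 0.0041
Re = 3.055


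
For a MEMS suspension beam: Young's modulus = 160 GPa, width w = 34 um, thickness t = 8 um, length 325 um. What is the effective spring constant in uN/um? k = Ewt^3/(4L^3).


Step 1: Convert E to consistent units (1 GPa = 1000 uN/um^2).
E = 160 GPa = 160000 uN/um^2
Step 2: Compute t^3 = 8^3 = 512
Step 3: Compute L^3 = 325^3 = 34328125
Step 4: k = 160000 * 34 * 512 / (4 * 34328125)
k = 20.2842 uN/um


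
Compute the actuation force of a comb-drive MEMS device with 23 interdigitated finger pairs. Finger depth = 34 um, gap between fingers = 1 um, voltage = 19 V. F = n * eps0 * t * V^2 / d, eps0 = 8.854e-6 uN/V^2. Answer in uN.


Step 1: Parameters: n=23, eps0=8.854e-6 uN/V^2, t=34 um, V=19 V, d=1 um
Step 2: V^2 = 361
Step 3: F = 23 * 8.854e-6 * 34 * 361 / 1
F = 2.5 uN


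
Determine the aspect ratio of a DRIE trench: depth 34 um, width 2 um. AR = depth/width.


Step 1: AR = depth / width
Step 2: AR = 34 / 2
AR = 17.0


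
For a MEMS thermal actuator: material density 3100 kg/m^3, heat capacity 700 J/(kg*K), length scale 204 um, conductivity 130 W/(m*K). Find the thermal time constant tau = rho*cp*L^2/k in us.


Step 1: Convert L to m: L = 204e-6 m
Step 2: L^2 = (204e-6)^2 = 4.1616e-08 m^2
Step 3: tau = 3100 * 700 * 4.1616e-08 / 130 = 6.9466708e-04 s
Step 4: Convert to microseconds (multiply by 1e6).
tau = 694.667 us


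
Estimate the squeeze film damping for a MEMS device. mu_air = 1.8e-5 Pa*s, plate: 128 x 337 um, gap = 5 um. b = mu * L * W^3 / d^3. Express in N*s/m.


Step 1: Convert to SI.
L = 128e-6 m, W = 337e-6 m, d = 5e-6 m
Step 2: W^3 = (337e-6)^3 = 3.83e-11 m^3
Step 3: d^3 = (5e-6)^3 = 1.25e-16 m^3
Step 4: b = 1.8e-5 * 128e-6 * 3.83e-11 / 1.25e-16
b = 7.05e-04 N*s/m


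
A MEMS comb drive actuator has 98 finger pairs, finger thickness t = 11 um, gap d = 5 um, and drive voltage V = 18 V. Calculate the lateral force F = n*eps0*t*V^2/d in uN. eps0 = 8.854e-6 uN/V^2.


Step 1: Parameters: n=98, eps0=8.854e-6 uN/V^2, t=11 um, V=18 V, d=5 um
Step 2: V^2 = 324
Step 3: F = 98 * 8.854e-6 * 11 * 324 / 5
F = 0.618 uN


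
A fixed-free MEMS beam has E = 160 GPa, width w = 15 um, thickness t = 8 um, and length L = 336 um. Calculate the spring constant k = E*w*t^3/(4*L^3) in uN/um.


Step 1: Convert E to consistent units (1 GPa = 1000 uN/um^2).
E = 160 GPa = 160000 uN/um^2
Step 2: Compute t^3 = 8^3 = 512
Step 3: Compute L^3 = 336^3 = 37933056
Step 4: k = 160000 * 15 * 512 / (4 * 37933056)
k = 8.0985 uN/um


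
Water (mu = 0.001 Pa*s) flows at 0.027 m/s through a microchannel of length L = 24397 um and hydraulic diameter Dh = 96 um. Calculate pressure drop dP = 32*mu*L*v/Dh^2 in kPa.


Step 1: Convert to SI: L = 24397e-6 m, Dh = 96e-6 m
Step 2: dP = 32 * 0.001 * 24397e-6 * 0.027 / (96e-6)^2
Step 3: dP = 2287.22 Pa
Step 4: Convert to kPa: dP = 2.29 kPa


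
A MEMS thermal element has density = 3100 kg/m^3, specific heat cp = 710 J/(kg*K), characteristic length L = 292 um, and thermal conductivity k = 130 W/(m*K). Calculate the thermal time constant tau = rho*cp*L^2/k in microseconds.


Step 1: Convert L to m: L = 292e-6 m
Step 2: L^2 = (292e-6)^2 = 8.5264e-08 m^2
Step 3: tau = 3100 * 710 * 8.5264e-08 / 130 = 1.44358511e-03 s
Step 4: Convert to microseconds (multiply by 1e6).
tau = 1443.585 us


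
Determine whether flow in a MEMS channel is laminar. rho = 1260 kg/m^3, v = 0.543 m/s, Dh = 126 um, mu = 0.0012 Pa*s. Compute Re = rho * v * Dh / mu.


Step 1: Convert Dh to meters: Dh = 126e-6 m
Step 2: Re = rho * v * Dh / mu
Re = 1260 * 0.543 * 126e-6 / 0.0012
Re = 71.839
Since Re = 71.839 is below ~2300, the flow is laminar.


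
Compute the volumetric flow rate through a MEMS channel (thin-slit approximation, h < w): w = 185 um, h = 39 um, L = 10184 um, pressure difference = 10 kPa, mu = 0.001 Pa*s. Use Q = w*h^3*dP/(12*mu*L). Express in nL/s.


Step 1: Convert all dimensions to SI (meters).
w = 185e-6 m, h = 39e-6 m, L = 10184e-6 m, dP = 10e3 Pa
Step 2: Q = w * h^3 * dP / (12 * mu * L)
Q = 185e-6 * (39e-6)^3 * 10e3 / (12 * 0.001 * 10184e-6) = 8.9797845e-10 m^3/s
Step 3: Convert Q from m^3/s to nL/s (1 m^3 = 1e12 nL, so multiply by 1e12).
Q = 897.978 nL/s


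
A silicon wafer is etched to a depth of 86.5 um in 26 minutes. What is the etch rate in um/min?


Step 1: Etch rate = depth / time
Step 2: rate = 86.5 / 26
rate = 3.327 um/min


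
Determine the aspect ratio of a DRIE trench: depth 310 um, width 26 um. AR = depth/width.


Step 1: AR = depth / width
Step 2: AR = 310 / 26
AR = 11.9


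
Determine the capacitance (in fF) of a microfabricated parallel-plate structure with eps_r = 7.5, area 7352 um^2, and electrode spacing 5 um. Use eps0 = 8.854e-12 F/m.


Step 1: Convert area to m^2: A = 7352e-12 m^2
Step 2: Convert gap to m: d = 5e-6 m
Step 3: C = eps0 * eps_r * A / d
C = 8.854e-12 * 7.5 * 7352e-12 / 5e-6
Step 4: Convert to fF (multiply by 1e15).
C = 97.64 fF


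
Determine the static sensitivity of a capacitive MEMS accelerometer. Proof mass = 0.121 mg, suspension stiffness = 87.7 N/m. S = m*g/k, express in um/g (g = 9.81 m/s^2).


Step 1: Convert mass: m = 0.121 mg = 1.21e-07 kg
Step 2: S = m * g / k = 1.21e-07 * 9.81 / 87.7
Step 3: S = 1.35e-08 m/g
Step 4: Convert to um/g: S = 0.014 um/g


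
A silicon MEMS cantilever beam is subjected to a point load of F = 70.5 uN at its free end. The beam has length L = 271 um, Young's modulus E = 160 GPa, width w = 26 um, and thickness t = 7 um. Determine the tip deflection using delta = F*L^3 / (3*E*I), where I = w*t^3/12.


Step 1: Calculate the second moment of area.
I = w * t^3 / 12 = 26 * 7^3 / 12 = 743.1667 um^4
Step 2: Convert E to consistent units (1 GPa = 1000 uN/um^2).
E = 160 GPa = 160000 uN/um^2
Step 3: Calculate tip deflection.
delta = F * L^3 / (3 * E * I)
delta = 70.5 * 271^3 / (3 * 160000 * 743.1667)
delta = 3.9334 um


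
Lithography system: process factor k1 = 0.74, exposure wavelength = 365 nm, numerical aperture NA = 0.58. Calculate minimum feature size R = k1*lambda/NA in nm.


Step 1: Identify values: k1 = 0.74, lambda = 365 nm, NA = 0.58
Step 2: R = k1 * lambda / NA
R = 0.74 * 365 / 0.58
R = 465.7 nm


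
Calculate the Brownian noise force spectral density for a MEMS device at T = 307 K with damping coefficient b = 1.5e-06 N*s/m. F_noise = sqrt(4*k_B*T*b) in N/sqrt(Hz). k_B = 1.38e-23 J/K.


Step 1: Compute 4 * k_B * T * b
= 4 * 1.38e-23 * 307 * 1.5e-06
= 2.5420e-26 N^2/Hz
Step 2: F_noise = sqrt(2.5420e-26)
F_noise = 1.59e-13 N/sqrt(Hz)


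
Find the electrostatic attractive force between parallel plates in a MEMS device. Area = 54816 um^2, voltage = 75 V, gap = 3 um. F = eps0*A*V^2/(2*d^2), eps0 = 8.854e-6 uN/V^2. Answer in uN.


Step 1: Identify parameters.
eps0 = 8.854e-6 uN/V^2, A = 54816 um^2, V = 75 V, d = 3 um
Step 2: Compute V^2 = 75^2 = 5625
Step 3: Compute d^2 = 3^2 = 9
Step 4: F = 0.5 * 8.854e-6 * 54816 * 5625 / 9
F = 151.669 uN


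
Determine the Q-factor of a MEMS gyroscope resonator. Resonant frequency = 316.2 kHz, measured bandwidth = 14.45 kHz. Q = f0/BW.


Step 1: Q = f0 / bandwidth
Step 2: Q = 316.2 / 14.45
Q = 21.9


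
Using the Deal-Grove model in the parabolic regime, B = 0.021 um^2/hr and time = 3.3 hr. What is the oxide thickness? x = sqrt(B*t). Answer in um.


Step 1: Compute B*t = 0.021 * 3.3 = 0.0693
Step 2: x = sqrt(0.0693)
x = 0.263 um


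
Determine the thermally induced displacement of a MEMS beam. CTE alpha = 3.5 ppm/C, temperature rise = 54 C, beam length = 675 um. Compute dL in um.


Step 1: Convert CTE: alpha = 3.5 ppm/C = 3.5e-6 /C
Step 2: dL = 3.5e-6 * 54 * 675
dL = 0.1276 um


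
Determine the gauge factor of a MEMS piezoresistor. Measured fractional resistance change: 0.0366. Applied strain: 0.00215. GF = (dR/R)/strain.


Step 1: Identify values.
dR/R = 0.0366, strain = 0.00215
Step 2: GF = (dR/R) / strain = 0.0366 / 0.00215
GF = 17.0


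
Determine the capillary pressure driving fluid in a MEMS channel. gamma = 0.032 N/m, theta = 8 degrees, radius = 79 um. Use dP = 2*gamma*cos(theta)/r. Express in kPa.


Step 1: cos(8 deg) = 0.9903
Step 2: Convert r to m: r = 79e-6 m
Step 3: dP = 2 * 0.032 * 0.9903 / 79e-6 = 802.3 Pa
Step 4: Convert Pa to kPa (divide by 1000).
dP = 0.8 kPa


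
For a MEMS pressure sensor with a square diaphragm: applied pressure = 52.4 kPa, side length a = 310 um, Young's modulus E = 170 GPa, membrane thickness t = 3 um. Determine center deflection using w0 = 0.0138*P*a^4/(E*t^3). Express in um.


Step 1: Convert pressure to compatible units (E is in GPa, so P in GPa).
P = 52.4 kPa = 52.4e-6 GPa
Step 2: Compute numerator: 0.0138 * P * a^4.
a^4 = 310^4 = 9235210000
numerator = 0.0138 * 52.4e-6 * 9235210000 = 6.678165e+03
Step 3: Compute denominator: E * t^3 = 170 * 3^3 = 4590
Step 4: w0 = numerator / denominator = 6.678165e+03 / 4590 = 1.4549 um


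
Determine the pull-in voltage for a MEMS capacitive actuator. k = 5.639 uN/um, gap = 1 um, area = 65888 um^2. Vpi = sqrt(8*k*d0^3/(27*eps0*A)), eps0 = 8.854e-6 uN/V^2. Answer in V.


Step 1: Compute numerator: 8 * k * d0^3 = 8 * 5.639 * 1^3 = 45.112
Step 2: Compute denominator: 27 * eps0 * A = 27 * 8.854e-6 * 65888 = 15.751054
Step 3: Vpi = sqrt(45.112 / 15.751054)
Vpi = 1.69 V


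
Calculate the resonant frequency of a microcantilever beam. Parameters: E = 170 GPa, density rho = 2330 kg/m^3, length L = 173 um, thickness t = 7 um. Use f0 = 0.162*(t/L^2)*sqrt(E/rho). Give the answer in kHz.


Step 1: Convert units to SI.
t_SI = 7e-6 m, L_SI = 173e-6 m
Step 2: Calculate sqrt(E/rho).
sqrt(170e9 / 2330) = 8541.74 m/s
Step 3: Compute f0.
f0 = 0.162 * 7e-6 / (173e-6)^2 * 8541.74 = 323643.7 Hz = 323.64 kHz


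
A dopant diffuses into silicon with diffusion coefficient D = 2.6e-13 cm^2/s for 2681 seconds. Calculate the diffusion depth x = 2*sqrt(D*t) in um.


Step 1: Compute D*t = 2.6e-13 * 2681 = 6.9706e-10 cm^2
Step 2: sqrt(D*t) = 2.6402e-05 cm
Step 3: x = 2 * 2.6402e-05 cm = 5.2804e-05 cm
Step 4: Convert to um (1 cm = 1e4 um): x = 0.528 um


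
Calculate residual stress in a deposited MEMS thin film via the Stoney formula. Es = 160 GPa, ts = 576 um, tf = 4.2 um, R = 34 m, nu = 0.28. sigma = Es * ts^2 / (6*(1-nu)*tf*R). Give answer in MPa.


Step 1: Compute numerator: Es * ts^2 = 160 * 576^2 = 53084160 (GPa*um^2)
Step 2: Compute denominator (R in um): 6*(1-nu)*tf*R = 6*0.72*4.2*34e6 = 616896000.0 (um^2)
Step 3: sigma (GPa) = 53084160 / 616896000.0 = 8.605e-02 GPa
Step 4: Convert to MPa (x1000): sigma = 86.1 MPa


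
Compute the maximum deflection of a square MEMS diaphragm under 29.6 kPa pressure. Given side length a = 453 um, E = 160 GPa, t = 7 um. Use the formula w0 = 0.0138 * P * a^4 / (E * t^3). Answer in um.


Step 1: Convert pressure to compatible units (E is in GPa, so P in GPa).
P = 29.6 kPa = 29.6e-6 GPa
Step 2: Compute numerator: 0.0138 * P * a^4.
a^4 = 453^4 = 42110733681
numerator = 0.0138 * 29.6e-6 * 42110733681 = 1.72014e+04
Step 3: Compute denominator: E * t^3 = 160 * 7^3 = 54880
Step 4: w0 = numerator / denominator = 1.72014e+04 / 54880 = 0.3134 um


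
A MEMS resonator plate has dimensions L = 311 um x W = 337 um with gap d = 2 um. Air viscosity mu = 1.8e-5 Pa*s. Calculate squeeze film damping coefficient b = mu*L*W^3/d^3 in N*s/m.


Step 1: Convert to SI.
L = 311e-6 m, W = 337e-6 m, d = 2e-6 m
Step 2: W^3 = (337e-6)^3 = 3.83e-11 m^3
Step 3: d^3 = (2e-6)^3 = 8.00e-18 m^3
Step 4: b = 1.8e-5 * 311e-6 * 3.83e-11 / 8.00e-18
b = 2.68e-02 N*s/m


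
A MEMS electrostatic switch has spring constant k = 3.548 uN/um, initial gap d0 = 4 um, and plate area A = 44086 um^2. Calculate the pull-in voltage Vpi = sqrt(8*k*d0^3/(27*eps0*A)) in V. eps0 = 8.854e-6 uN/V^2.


Step 1: Compute numerator: 8 * k * d0^3 = 8 * 3.548 * 4^3 = 1816.576
Step 2: Compute denominator: 27 * eps0 * A = 27 * 8.854e-6 * 44086 = 10.539111
Step 3: Vpi = sqrt(1816.576 / 10.539111)
Vpi = 13.13 V


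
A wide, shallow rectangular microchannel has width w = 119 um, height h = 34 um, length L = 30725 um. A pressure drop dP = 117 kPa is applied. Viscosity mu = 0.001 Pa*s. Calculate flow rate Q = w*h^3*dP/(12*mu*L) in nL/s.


Step 1: Convert all dimensions to SI (meters).
w = 119e-6 m, h = 34e-6 m, L = 30725e-6 m, dP = 117e3 Pa
Step 2: Q = w * h^3 * dP / (12 * mu * L)
Q = 119e-6 * (34e-6)^3 * 117e3 / (12 * 0.001 * 30725e-6) = 1.4842137e-09 m^3/s
Step 3: Convert Q from m^3/s to nL/s (1 m^3 = 1e12 nL, so multiply by 1e12).
Q = 1484.214 nL/s


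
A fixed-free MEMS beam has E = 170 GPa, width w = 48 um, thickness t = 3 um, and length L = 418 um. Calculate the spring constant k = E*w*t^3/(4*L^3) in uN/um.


Step 1: Convert E to consistent units (1 GPa = 1000 uN/um^2).
E = 170 GPa = 170000 uN/um^2
Step 2: Compute t^3 = 3^3 = 27
Step 3: Compute L^3 = 418^3 = 73034632
Step 4: k = 170000 * 48 * 27 / (4 * 73034632)
k = 0.7542 uN/um


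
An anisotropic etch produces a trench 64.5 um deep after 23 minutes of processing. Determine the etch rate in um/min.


Step 1: Etch rate = depth / time
Step 2: rate = 64.5 / 23
rate = 2.804 um/min


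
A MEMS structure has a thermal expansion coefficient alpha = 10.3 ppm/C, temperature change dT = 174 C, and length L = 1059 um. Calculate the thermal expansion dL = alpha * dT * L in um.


Step 1: Convert CTE: alpha = 10.3 ppm/C = 10.3e-6 /C
Step 2: dL = 10.3e-6 * 174 * 1059
dL = 1.8979 um


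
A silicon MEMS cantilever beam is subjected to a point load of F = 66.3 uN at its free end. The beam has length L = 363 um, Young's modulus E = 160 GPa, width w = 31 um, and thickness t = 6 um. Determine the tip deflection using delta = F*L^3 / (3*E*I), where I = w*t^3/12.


Step 1: Calculate the second moment of area.
I = w * t^3 / 12 = 31 * 6^3 / 12 = 558.0 um^4
Step 2: Convert E to consistent units (1 GPa = 1000 uN/um^2).
E = 160 GPa = 160000 uN/um^2
Step 3: Calculate tip deflection.
delta = F * L^3 / (3 * E * I)
delta = 66.3 * 363^3 / (3 * 160000 * 558.0)
delta = 11.8402 um


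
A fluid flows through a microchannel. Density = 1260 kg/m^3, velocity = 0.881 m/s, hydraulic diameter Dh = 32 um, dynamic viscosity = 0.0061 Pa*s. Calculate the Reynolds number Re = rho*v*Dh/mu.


Step 1: Convert Dh to meters: Dh = 32e-6 m
Step 2: Re = rho * v * Dh / mu
Re = 1260 * 0.881 * 32e-6 / 0.0061
Re = 5.823


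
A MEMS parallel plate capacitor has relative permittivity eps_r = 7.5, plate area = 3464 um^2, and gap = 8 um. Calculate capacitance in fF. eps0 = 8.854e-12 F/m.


Step 1: Convert area to m^2: A = 3464e-12 m^2
Step 2: Convert gap to m: d = 8e-6 m
Step 3: C = eps0 * eps_r * A / d
C = 8.854e-12 * 7.5 * 3464e-12 / 8e-6
Step 4: Convert to fF (multiply by 1e15).
C = 28.75 fF


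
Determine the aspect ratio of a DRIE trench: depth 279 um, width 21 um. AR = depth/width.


Step 1: AR = depth / width
Step 2: AR = 279 / 21
AR = 13.3


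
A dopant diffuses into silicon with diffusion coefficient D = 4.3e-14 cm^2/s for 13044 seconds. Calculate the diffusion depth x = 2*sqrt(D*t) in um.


Step 1: Compute D*t = 4.3e-14 * 13044 = 5.60892e-10 cm^2
Step 2: sqrt(D*t) = 2.3683e-05 cm
Step 3: x = 2 * 2.3683e-05 cm = 4.7366e-05 cm
Step 4: Convert to um (1 cm = 1e4 um): x = 0.474 um


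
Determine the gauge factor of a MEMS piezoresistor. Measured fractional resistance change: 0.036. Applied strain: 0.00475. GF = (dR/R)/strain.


Step 1: Identify values.
dR/R = 0.036, strain = 0.00475
Step 2: GF = (dR/R) / strain = 0.036 / 0.00475
GF = 7.6


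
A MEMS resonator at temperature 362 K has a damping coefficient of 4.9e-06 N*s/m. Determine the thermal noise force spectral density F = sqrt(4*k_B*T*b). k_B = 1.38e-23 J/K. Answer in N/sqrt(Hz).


Step 1: Compute 4 * k_B * T * b
= 4 * 1.38e-23 * 362 * 4.9e-06
= 9.7914e-26 N^2/Hz
Step 2: F_noise = sqrt(9.7914e-26)
F_noise = 3.13e-13 N/sqrt(Hz)


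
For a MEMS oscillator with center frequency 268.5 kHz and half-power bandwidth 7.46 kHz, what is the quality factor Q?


Step 1: Q = f0 / bandwidth
Step 2: Q = 268.5 / 7.46
Q = 36.0


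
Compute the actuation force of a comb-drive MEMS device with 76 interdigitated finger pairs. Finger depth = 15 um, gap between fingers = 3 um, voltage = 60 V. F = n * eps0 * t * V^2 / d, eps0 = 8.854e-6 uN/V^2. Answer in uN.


Step 1: Parameters: n=76, eps0=8.854e-6 uN/V^2, t=15 um, V=60 V, d=3 um
Step 2: V^2 = 3600
Step 3: F = 76 * 8.854e-6 * 15 * 3600 / 3
F = 12.112 uN


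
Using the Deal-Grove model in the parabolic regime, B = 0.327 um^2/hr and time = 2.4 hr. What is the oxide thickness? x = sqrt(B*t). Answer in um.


Step 1: Compute B*t = 0.327 * 2.4 = 0.7848
Step 2: x = sqrt(0.7848)
x = 0.886 um


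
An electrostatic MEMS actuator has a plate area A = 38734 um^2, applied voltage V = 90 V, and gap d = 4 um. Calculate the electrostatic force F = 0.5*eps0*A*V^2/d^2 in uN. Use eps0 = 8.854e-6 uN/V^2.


Step 1: Identify parameters.
eps0 = 8.854e-6 uN/V^2, A = 38734 um^2, V = 90 V, d = 4 um
Step 2: Compute V^2 = 90^2 = 8100
Step 3: Compute d^2 = 4^2 = 16
Step 4: F = 0.5 * 8.854e-6 * 38734 * 8100 / 16
F = 86.809 uN


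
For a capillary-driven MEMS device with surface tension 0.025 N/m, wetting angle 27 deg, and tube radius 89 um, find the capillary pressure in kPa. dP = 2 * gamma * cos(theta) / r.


Step 1: cos(27 deg) = 0.891
Step 2: Convert r to m: r = 89e-6 m
Step 3: dP = 2 * 0.025 * 0.891 / 89e-6 = 500.6 Pa
Step 4: Convert Pa to kPa (divide by 1000).
dP = 0.5 kPa


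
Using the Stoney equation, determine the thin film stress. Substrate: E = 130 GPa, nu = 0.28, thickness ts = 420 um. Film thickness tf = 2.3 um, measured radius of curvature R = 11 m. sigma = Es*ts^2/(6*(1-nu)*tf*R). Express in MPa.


Step 1: Compute numerator: Es * ts^2 = 130 * 420^2 = 22932000 (GPa*um^2)
Step 2: Compute denominator (R in um): 6*(1-nu)*tf*R = 6*0.72*2.3*11e6 = 109296000.0 (um^2)
Step 3: sigma (GPa) = 22932000 / 109296000.0 = 2.09816e-01 GPa
Step 4: Convert to MPa (x1000): sigma = 209.8 MPa


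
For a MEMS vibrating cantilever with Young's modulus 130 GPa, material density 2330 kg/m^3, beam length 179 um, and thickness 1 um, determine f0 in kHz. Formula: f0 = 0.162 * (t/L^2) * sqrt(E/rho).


Step 1: Convert units to SI.
t_SI = 1e-6 m, L_SI = 179e-6 m
Step 2: Calculate sqrt(E/rho).
sqrt(130e9 / 2330) = 7469.54 m/s
Step 3: Compute f0.
f0 = 0.162 * 1e-6 / (179e-6)^2 * 7469.54 = 37766.2 Hz = 37.77 kHz


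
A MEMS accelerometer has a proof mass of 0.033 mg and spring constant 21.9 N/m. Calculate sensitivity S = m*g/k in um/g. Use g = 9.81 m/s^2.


Step 1: Convert mass: m = 0.033 mg = 3.30e-08 kg
Step 2: S = m * g / k = 3.30e-08 * 9.81 / 21.9
Step 3: S = 1.48e-08 m/g
Step 4: Convert to um/g: S = 0.015 um/g


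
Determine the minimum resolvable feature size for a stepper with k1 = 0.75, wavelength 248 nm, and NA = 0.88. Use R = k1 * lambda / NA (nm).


Step 1: Identify values: k1 = 0.75, lambda = 248 nm, NA = 0.88
Step 2: R = k1 * lambda / NA
R = 0.75 * 248 / 0.88
R = 211.4 nm


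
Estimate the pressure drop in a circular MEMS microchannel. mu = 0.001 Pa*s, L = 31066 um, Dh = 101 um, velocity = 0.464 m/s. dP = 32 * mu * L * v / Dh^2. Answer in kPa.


Step 1: Convert to SI: L = 31066e-6 m, Dh = 101e-6 m
Step 2: dP = 32 * 0.001 * 31066e-6 * 0.464 / (101e-6)^2
Step 3: dP = 45217.92 Pa
Step 4: Convert to kPa: dP = 45.22 kPa


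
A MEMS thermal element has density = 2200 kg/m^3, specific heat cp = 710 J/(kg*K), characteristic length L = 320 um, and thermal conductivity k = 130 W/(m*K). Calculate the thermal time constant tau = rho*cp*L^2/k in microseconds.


Step 1: Convert L to m: L = 320e-6 m
Step 2: L^2 = (320e-6)^2 = 1.024e-07 m^2
Step 3: tau = 2200 * 710 * 1.024e-07 / 130 = 1.23037538e-03 s
Step 4: Convert to microseconds (multiply by 1e6).
tau = 1230.375 us


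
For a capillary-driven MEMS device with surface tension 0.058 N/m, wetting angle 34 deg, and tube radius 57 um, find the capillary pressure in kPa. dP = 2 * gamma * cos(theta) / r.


Step 1: cos(34 deg) = 0.829
Step 2: Convert r to m: r = 57e-6 m
Step 3: dP = 2 * 0.058 * 0.829 / 57e-6 = 1687.1 Pa
Step 4: Convert Pa to kPa (divide by 1000).
dP = 1.69 kPa


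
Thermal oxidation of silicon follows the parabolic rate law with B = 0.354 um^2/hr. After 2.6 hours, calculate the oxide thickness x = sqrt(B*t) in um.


Step 1: Compute B*t = 0.354 * 2.6 = 0.9204
Step 2: x = sqrt(0.9204)
x = 0.959 um


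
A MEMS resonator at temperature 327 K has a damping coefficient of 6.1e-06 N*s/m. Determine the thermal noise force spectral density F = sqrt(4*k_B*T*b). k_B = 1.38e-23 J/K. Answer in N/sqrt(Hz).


Step 1: Compute 4 * k_B * T * b
= 4 * 1.38e-23 * 327 * 6.1e-06
= 1.1011e-25 N^2/Hz
Step 2: F_noise = sqrt(1.1011e-25)
F_noise = 3.32e-13 N/sqrt(Hz)


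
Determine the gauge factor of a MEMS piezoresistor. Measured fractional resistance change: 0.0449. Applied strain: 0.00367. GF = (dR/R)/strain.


Step 1: Identify values.
dR/R = 0.0449, strain = 0.00367
Step 2: GF = (dR/R) / strain = 0.0449 / 0.00367
GF = 12.2


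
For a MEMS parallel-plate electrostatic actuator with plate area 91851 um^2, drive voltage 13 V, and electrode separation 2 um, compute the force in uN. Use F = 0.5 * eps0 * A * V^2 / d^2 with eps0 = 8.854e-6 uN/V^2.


Step 1: Identify parameters.
eps0 = 8.854e-6 uN/V^2, A = 91851 um^2, V = 13 V, d = 2 um
Step 2: Compute V^2 = 13^2 = 169
Step 3: Compute d^2 = 2^2 = 4
Step 4: F = 0.5 * 8.854e-6 * 91851 * 169 / 4
F = 17.18 uN


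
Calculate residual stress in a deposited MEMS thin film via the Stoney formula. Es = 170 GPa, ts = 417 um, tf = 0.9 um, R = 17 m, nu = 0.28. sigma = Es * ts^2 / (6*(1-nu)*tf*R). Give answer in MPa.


Step 1: Compute numerator: Es * ts^2 = 170 * 417^2 = 29561130 (GPa*um^2)
Step 2: Compute denominator (R in um): 6*(1-nu)*tf*R = 6*0.72*0.9*17e6 = 66096000.0 (um^2)
Step 3: sigma (GPa) = 29561130 / 66096000.0 = 4.47245e-01 GPa
Step 4: Convert to MPa (x1000): sigma = 447.2 MPa


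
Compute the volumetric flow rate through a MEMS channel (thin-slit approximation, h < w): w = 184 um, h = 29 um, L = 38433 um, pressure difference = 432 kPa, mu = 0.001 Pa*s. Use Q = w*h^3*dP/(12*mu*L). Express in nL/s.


Step 1: Convert all dimensions to SI (meters).
w = 184e-6 m, h = 29e-6 m, L = 38433e-6 m, dP = 432e3 Pa
Step 2: Q = w * h^3 * dP / (12 * mu * L)
Q = 184e-6 * (29e-6)^3 * 432e3 / (12 * 0.001 * 38433e-6) = 4.2034901e-09 m^3/s
Step 3: Convert Q from m^3/s to nL/s (1 m^3 = 1e12 nL, so multiply by 1e12).
Q = 4203.49 nL/s


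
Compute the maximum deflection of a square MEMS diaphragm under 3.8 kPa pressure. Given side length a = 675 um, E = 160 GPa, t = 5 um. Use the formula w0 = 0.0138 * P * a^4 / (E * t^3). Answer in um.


Step 1: Convert pressure to compatible units (E is in GPa, so P in GPa).
P = 3.8 kPa = 3.8e-6 GPa
Step 2: Compute numerator: 0.0138 * P * a^4.
a^4 = 675^4 = 207594140625
numerator = 0.0138 * 3.8e-6 * 207594140625 = 1.08862e+04
Step 3: Compute denominator: E * t^3 = 160 * 5^3 = 20000
Step 4: w0 = numerator / denominator = 1.08862e+04 / 20000 = 0.5443 um


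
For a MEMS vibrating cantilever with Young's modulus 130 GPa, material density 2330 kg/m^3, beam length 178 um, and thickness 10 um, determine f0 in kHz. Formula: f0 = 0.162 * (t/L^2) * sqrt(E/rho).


Step 1: Convert units to SI.
t_SI = 10e-6 m, L_SI = 178e-6 m
Step 2: Calculate sqrt(E/rho).
sqrt(130e9 / 2330) = 7469.54 m/s
Step 3: Compute f0.
f0 = 0.162 * 10e-6 / (178e-6)^2 * 7469.54 = 381916.9 Hz = 381.92 kHz


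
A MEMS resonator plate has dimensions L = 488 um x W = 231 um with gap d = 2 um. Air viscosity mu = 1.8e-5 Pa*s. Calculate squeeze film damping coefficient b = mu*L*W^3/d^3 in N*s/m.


Step 1: Convert to SI.
L = 488e-6 m, W = 231e-6 m, d = 2e-6 m
Step 2: W^3 = (231e-6)^3 = 1.23e-11 m^3
Step 3: d^3 = (2e-6)^3 = 8.00e-18 m^3
Step 4: b = 1.8e-5 * 488e-6 * 1.23e-11 / 8.00e-18
b = 1.35e-02 N*s/m


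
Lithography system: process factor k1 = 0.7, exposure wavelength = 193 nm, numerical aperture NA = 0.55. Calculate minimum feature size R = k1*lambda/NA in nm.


Step 1: Identify values: k1 = 0.7, lambda = 193 nm, NA = 0.55
Step 2: R = k1 * lambda / NA
R = 0.7 * 193 / 0.55
R = 245.6 nm


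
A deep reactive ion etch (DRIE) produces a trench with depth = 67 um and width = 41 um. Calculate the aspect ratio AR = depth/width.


Step 1: AR = depth / width
Step 2: AR = 67 / 41
AR = 1.6


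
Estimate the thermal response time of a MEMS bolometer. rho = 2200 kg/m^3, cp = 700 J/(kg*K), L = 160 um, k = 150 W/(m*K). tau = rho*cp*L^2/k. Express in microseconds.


Step 1: Convert L to m: L = 160e-6 m
Step 2: L^2 = (160e-6)^2 = 2.56e-08 m^2
Step 3: tau = 2200 * 700 * 2.56e-08 / 150 = 2.6282667e-04 s
Step 4: Convert to microseconds (multiply by 1e6).
tau = 262.827 us


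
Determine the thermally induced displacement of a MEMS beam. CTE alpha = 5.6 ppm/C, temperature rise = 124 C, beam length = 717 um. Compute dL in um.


Step 1: Convert CTE: alpha = 5.6 ppm/C = 5.6e-6 /C
Step 2: dL = 5.6e-6 * 124 * 717
dL = 0.4979 um


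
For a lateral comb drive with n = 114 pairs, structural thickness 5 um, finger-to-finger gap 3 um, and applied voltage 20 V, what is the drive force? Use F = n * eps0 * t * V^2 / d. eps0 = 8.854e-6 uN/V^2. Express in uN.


Step 1: Parameters: n=114, eps0=8.854e-6 uN/V^2, t=5 um, V=20 V, d=3 um
Step 2: V^2 = 400
Step 3: F = 114 * 8.854e-6 * 5 * 400 / 3
F = 0.673 uN


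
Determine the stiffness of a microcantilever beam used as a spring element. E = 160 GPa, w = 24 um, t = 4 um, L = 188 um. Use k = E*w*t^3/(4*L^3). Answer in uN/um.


Step 1: Convert E to consistent units (1 GPa = 1000 uN/um^2).
E = 160 GPa = 160000 uN/um^2
Step 2: Compute t^3 = 4^3 = 64
Step 3: Compute L^3 = 188^3 = 6644672
Step 4: k = 160000 * 24 * 64 / (4 * 6644672)
k = 9.2465 uN/um


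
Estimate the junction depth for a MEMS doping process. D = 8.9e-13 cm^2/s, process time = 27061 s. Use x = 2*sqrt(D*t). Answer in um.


Step 1: Compute D*t = 8.9e-13 * 27061 = 2.408429e-08 cm^2
Step 2: sqrt(D*t) = 1.55191e-04 cm
Step 3: x = 2 * 1.55191e-04 cm = 3.10382e-04 cm
Step 4: Convert to um (1 cm = 1e4 um): x = 3.104 um


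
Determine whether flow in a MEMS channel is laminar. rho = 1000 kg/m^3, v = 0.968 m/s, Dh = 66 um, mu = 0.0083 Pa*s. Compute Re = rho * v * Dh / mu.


Step 1: Convert Dh to meters: Dh = 66e-6 m
Step 2: Re = rho * v * Dh / mu
Re = 1000 * 0.968 * 66e-6 / 0.0083
Re = 7.697
Since Re = 7.697 is below ~2300, the flow is laminar.


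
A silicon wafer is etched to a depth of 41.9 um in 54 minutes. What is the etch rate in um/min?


Step 1: Etch rate = depth / time
Step 2: rate = 41.9 / 54
rate = 0.776 um/min


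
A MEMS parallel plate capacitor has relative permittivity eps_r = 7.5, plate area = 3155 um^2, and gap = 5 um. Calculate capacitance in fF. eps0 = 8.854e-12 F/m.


Step 1: Convert area to m^2: A = 3155e-12 m^2
Step 2: Convert gap to m: d = 5e-6 m
Step 3: C = eps0 * eps_r * A / d
C = 8.854e-12 * 7.5 * 3155e-12 / 5e-6
Step 4: Convert to fF (multiply by 1e15).
C = 41.9 fF


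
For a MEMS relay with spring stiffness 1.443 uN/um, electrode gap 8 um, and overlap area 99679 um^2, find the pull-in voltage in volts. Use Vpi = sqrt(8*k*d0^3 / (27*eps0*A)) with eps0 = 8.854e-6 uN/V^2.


Step 1: Compute numerator: 8 * k * d0^3 = 8 * 1.443 * 8^3 = 5910.528
Step 2: Compute denominator: 27 * eps0 * A = 27 * 8.854e-6 * 99679 = 23.829062
Step 3: Vpi = sqrt(5910.528 / 23.829062)
Vpi = 15.75 V


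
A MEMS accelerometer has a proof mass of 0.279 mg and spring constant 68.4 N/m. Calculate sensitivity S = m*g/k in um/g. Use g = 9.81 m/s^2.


Step 1: Convert mass: m = 0.279 mg = 2.79e-07 kg
Step 2: S = m * g / k = 2.79e-07 * 9.81 / 68.4
Step 3: S = 4.00e-08 m/g
Step 4: Convert to um/g: S = 0.04 um/g


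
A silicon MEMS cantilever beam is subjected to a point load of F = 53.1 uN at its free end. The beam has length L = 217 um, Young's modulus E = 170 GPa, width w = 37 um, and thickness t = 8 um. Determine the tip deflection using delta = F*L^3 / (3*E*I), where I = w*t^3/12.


Step 1: Calculate the second moment of area.
I = w * t^3 / 12 = 37 * 8^3 / 12 = 1578.6667 um^4
Step 2: Convert E to consistent units (1 GPa = 1000 uN/um^2).
E = 170 GPa = 170000 uN/um^2
Step 3: Calculate tip deflection.
delta = F * L^3 / (3 * E * I)
delta = 53.1 * 217^3 / (3 * 170000 * 1578.6667)
delta = 0.6739 um


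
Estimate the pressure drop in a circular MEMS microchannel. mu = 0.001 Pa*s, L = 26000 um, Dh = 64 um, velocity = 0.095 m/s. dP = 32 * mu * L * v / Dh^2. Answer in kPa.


Step 1: Convert to SI: L = 26000e-6 m, Dh = 64e-6 m
Step 2: dP = 32 * 0.001 * 26000e-6 * 0.095 / (64e-6)^2
Step 3: dP = 19296.88 Pa
Step 4: Convert to kPa: dP = 19.3 kPa


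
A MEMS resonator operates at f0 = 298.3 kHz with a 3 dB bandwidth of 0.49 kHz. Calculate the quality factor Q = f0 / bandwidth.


Step 1: Q = f0 / bandwidth
Step 2: Q = 298.3 / 0.49
Q = 608.8


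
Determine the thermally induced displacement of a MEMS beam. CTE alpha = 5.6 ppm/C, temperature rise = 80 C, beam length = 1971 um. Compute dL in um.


Step 1: Convert CTE: alpha = 5.6 ppm/C = 5.6e-6 /C
Step 2: dL = 5.6e-6 * 80 * 1971
dL = 0.883 um


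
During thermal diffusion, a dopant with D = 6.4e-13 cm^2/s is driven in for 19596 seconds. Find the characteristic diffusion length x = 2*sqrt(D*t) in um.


Step 1: Compute D*t = 6.4e-13 * 19596 = 1.254144e-08 cm^2
Step 2: sqrt(D*t) = 1.1199e-04 cm
Step 3: x = 2 * 1.1199e-04 cm = 2.2398e-04 cm
Step 4: Convert to um (1 cm = 1e4 um): x = 2.24 um


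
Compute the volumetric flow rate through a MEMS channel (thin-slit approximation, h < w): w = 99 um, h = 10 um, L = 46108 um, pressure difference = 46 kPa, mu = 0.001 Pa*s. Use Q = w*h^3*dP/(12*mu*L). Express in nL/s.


Step 1: Convert all dimensions to SI (meters).
w = 99e-6 m, h = 10e-6 m, L = 46108e-6 m, dP = 46e3 Pa
Step 2: Q = w * h^3 * dP / (12 * mu * L)
Q = 99e-6 * (10e-6)^3 * 46e3 / (12 * 0.001 * 46108e-6) = 8.23068e-12 m^3/s
Step 3: Convert Q from m^3/s to nL/s (1 m^3 = 1e12 nL, so multiply by 1e12).
Q = 8.231 nL/s
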